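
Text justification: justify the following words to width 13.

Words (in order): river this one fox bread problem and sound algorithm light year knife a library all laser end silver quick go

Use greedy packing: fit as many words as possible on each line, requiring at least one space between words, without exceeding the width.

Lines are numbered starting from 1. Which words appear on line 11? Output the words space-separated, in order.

Answer: go

Derivation:
Line 1: ['river', 'this'] (min_width=10, slack=3)
Line 2: ['one', 'fox', 'bread'] (min_width=13, slack=0)
Line 3: ['problem', 'and'] (min_width=11, slack=2)
Line 4: ['sound'] (min_width=5, slack=8)
Line 5: ['algorithm'] (min_width=9, slack=4)
Line 6: ['light', 'year'] (min_width=10, slack=3)
Line 7: ['knife', 'a'] (min_width=7, slack=6)
Line 8: ['library', 'all'] (min_width=11, slack=2)
Line 9: ['laser', 'end'] (min_width=9, slack=4)
Line 10: ['silver', 'quick'] (min_width=12, slack=1)
Line 11: ['go'] (min_width=2, slack=11)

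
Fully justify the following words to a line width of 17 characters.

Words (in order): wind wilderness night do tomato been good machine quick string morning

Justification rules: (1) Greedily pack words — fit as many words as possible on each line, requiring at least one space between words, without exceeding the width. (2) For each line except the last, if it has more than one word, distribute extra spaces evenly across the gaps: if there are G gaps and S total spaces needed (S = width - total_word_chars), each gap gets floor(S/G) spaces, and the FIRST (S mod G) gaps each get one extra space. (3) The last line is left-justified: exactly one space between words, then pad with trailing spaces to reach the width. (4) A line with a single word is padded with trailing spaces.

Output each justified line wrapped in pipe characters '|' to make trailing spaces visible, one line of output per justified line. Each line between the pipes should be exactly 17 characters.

Line 1: ['wind', 'wilderness'] (min_width=15, slack=2)
Line 2: ['night', 'do', 'tomato'] (min_width=15, slack=2)
Line 3: ['been', 'good', 'machine'] (min_width=17, slack=0)
Line 4: ['quick', 'string'] (min_width=12, slack=5)
Line 5: ['morning'] (min_width=7, slack=10)

Answer: |wind   wilderness|
|night  do  tomato|
|been good machine|
|quick      string|
|morning          |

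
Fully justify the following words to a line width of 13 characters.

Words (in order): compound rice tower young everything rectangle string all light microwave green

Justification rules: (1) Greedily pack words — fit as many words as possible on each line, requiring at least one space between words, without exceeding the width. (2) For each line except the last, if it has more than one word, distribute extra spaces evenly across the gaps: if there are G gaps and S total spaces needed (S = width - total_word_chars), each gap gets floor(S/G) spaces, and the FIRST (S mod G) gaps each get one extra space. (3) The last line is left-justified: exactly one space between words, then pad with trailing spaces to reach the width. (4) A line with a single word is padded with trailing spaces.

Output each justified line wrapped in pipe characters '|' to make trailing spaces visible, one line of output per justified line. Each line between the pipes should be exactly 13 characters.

Line 1: ['compound', 'rice'] (min_width=13, slack=0)
Line 2: ['tower', 'young'] (min_width=11, slack=2)
Line 3: ['everything'] (min_width=10, slack=3)
Line 4: ['rectangle'] (min_width=9, slack=4)
Line 5: ['string', 'all'] (min_width=10, slack=3)
Line 6: ['light'] (min_width=5, slack=8)
Line 7: ['microwave'] (min_width=9, slack=4)
Line 8: ['green'] (min_width=5, slack=8)

Answer: |compound rice|
|tower   young|
|everything   |
|rectangle    |
|string    all|
|light        |
|microwave    |
|green        |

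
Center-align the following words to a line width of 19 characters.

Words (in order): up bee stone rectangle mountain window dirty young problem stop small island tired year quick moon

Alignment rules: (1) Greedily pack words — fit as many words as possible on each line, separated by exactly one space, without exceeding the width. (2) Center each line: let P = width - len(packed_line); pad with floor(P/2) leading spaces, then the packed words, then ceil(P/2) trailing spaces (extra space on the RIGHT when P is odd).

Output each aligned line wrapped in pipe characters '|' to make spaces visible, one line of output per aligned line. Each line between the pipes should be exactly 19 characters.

Answer: |   up bee stone    |
|rectangle mountain |
|window dirty young |
|problem stop small |
| island tired year |
|    quick moon     |

Derivation:
Line 1: ['up', 'bee', 'stone'] (min_width=12, slack=7)
Line 2: ['rectangle', 'mountain'] (min_width=18, slack=1)
Line 3: ['window', 'dirty', 'young'] (min_width=18, slack=1)
Line 4: ['problem', 'stop', 'small'] (min_width=18, slack=1)
Line 5: ['island', 'tired', 'year'] (min_width=17, slack=2)
Line 6: ['quick', 'moon'] (min_width=10, slack=9)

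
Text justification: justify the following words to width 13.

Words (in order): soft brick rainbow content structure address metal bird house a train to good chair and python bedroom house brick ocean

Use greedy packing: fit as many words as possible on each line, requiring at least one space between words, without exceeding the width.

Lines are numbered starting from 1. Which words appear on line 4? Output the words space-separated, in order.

Answer: structure

Derivation:
Line 1: ['soft', 'brick'] (min_width=10, slack=3)
Line 2: ['rainbow'] (min_width=7, slack=6)
Line 3: ['content'] (min_width=7, slack=6)
Line 4: ['structure'] (min_width=9, slack=4)
Line 5: ['address', 'metal'] (min_width=13, slack=0)
Line 6: ['bird', 'house', 'a'] (min_width=12, slack=1)
Line 7: ['train', 'to', 'good'] (min_width=13, slack=0)
Line 8: ['chair', 'and'] (min_width=9, slack=4)
Line 9: ['python'] (min_width=6, slack=7)
Line 10: ['bedroom', 'house'] (min_width=13, slack=0)
Line 11: ['brick', 'ocean'] (min_width=11, slack=2)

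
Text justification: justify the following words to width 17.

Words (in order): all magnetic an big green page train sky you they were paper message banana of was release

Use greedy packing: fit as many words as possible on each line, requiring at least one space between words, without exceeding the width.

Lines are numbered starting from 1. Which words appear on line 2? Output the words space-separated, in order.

Line 1: ['all', 'magnetic', 'an'] (min_width=15, slack=2)
Line 2: ['big', 'green', 'page'] (min_width=14, slack=3)
Line 3: ['train', 'sky', 'you'] (min_width=13, slack=4)
Line 4: ['they', 'were', 'paper'] (min_width=15, slack=2)
Line 5: ['message', 'banana', 'of'] (min_width=17, slack=0)
Line 6: ['was', 'release'] (min_width=11, slack=6)

Answer: big green page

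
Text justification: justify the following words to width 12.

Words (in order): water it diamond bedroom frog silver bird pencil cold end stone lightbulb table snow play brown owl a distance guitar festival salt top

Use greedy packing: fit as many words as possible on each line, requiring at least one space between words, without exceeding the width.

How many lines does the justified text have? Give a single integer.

Line 1: ['water', 'it'] (min_width=8, slack=4)
Line 2: ['diamond'] (min_width=7, slack=5)
Line 3: ['bedroom', 'frog'] (min_width=12, slack=0)
Line 4: ['silver', 'bird'] (min_width=11, slack=1)
Line 5: ['pencil', 'cold'] (min_width=11, slack=1)
Line 6: ['end', 'stone'] (min_width=9, slack=3)
Line 7: ['lightbulb'] (min_width=9, slack=3)
Line 8: ['table', 'snow'] (min_width=10, slack=2)
Line 9: ['play', 'brown'] (min_width=10, slack=2)
Line 10: ['owl', 'a'] (min_width=5, slack=7)
Line 11: ['distance'] (min_width=8, slack=4)
Line 12: ['guitar'] (min_width=6, slack=6)
Line 13: ['festival'] (min_width=8, slack=4)
Line 14: ['salt', 'top'] (min_width=8, slack=4)
Total lines: 14

Answer: 14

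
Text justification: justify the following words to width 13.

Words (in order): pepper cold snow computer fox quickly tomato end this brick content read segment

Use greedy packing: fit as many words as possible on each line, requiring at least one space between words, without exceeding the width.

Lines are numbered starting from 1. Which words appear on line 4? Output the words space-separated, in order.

Answer: tomato end

Derivation:
Line 1: ['pepper', 'cold'] (min_width=11, slack=2)
Line 2: ['snow', 'computer'] (min_width=13, slack=0)
Line 3: ['fox', 'quickly'] (min_width=11, slack=2)
Line 4: ['tomato', 'end'] (min_width=10, slack=3)
Line 5: ['this', 'brick'] (min_width=10, slack=3)
Line 6: ['content', 'read'] (min_width=12, slack=1)
Line 7: ['segment'] (min_width=7, slack=6)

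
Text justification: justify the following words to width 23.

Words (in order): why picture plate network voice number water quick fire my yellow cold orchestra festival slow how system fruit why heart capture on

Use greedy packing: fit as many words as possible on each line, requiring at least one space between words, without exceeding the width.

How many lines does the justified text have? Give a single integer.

Line 1: ['why', 'picture', 'plate'] (min_width=17, slack=6)
Line 2: ['network', 'voice', 'number'] (min_width=20, slack=3)
Line 3: ['water', 'quick', 'fire', 'my'] (min_width=19, slack=4)
Line 4: ['yellow', 'cold', 'orchestra'] (min_width=21, slack=2)
Line 5: ['festival', 'slow', 'how'] (min_width=17, slack=6)
Line 6: ['system', 'fruit', 'why', 'heart'] (min_width=22, slack=1)
Line 7: ['capture', 'on'] (min_width=10, slack=13)
Total lines: 7

Answer: 7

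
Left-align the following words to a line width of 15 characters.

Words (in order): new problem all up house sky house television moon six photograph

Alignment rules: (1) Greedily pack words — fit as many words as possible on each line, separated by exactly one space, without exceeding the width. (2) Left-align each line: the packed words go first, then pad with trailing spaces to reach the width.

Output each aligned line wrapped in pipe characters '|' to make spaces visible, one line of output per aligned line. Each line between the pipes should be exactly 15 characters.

Line 1: ['new', 'problem', 'all'] (min_width=15, slack=0)
Line 2: ['up', 'house', 'sky'] (min_width=12, slack=3)
Line 3: ['house'] (min_width=5, slack=10)
Line 4: ['television', 'moon'] (min_width=15, slack=0)
Line 5: ['six', 'photograph'] (min_width=14, slack=1)

Answer: |new problem all|
|up house sky   |
|house          |
|television moon|
|six photograph |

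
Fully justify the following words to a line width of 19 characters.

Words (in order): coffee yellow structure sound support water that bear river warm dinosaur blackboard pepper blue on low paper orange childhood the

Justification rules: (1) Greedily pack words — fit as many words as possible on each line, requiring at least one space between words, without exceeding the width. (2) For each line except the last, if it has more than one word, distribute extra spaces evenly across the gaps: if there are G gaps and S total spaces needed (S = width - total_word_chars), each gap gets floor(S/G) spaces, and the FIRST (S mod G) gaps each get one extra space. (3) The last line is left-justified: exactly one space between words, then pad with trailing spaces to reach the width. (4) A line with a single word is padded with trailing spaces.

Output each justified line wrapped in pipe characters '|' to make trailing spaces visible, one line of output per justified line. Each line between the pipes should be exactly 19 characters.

Answer: |coffee       yellow|
|structure     sound|
|support  water that|
|bear   river   warm|
|dinosaur blackboard|
|pepper  blue on low|
|paper        orange|
|childhood the      |

Derivation:
Line 1: ['coffee', 'yellow'] (min_width=13, slack=6)
Line 2: ['structure', 'sound'] (min_width=15, slack=4)
Line 3: ['support', 'water', 'that'] (min_width=18, slack=1)
Line 4: ['bear', 'river', 'warm'] (min_width=15, slack=4)
Line 5: ['dinosaur', 'blackboard'] (min_width=19, slack=0)
Line 6: ['pepper', 'blue', 'on', 'low'] (min_width=18, slack=1)
Line 7: ['paper', 'orange'] (min_width=12, slack=7)
Line 8: ['childhood', 'the'] (min_width=13, slack=6)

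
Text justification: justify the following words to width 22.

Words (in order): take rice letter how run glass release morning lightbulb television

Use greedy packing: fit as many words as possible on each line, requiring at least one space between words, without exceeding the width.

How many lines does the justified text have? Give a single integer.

Answer: 4

Derivation:
Line 1: ['take', 'rice', 'letter', 'how'] (min_width=20, slack=2)
Line 2: ['run', 'glass', 'release'] (min_width=17, slack=5)
Line 3: ['morning', 'lightbulb'] (min_width=17, slack=5)
Line 4: ['television'] (min_width=10, slack=12)
Total lines: 4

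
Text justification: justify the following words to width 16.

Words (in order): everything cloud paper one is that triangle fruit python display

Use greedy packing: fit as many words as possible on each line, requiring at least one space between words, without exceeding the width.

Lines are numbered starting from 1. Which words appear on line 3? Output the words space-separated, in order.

Line 1: ['everything', 'cloud'] (min_width=16, slack=0)
Line 2: ['paper', 'one', 'is'] (min_width=12, slack=4)
Line 3: ['that', 'triangle'] (min_width=13, slack=3)
Line 4: ['fruit', 'python'] (min_width=12, slack=4)
Line 5: ['display'] (min_width=7, slack=9)

Answer: that triangle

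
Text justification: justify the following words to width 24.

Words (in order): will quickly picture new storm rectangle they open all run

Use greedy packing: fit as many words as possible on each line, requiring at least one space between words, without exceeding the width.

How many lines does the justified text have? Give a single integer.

Answer: 3

Derivation:
Line 1: ['will', 'quickly', 'picture', 'new'] (min_width=24, slack=0)
Line 2: ['storm', 'rectangle', 'they'] (min_width=20, slack=4)
Line 3: ['open', 'all', 'run'] (min_width=12, slack=12)
Total lines: 3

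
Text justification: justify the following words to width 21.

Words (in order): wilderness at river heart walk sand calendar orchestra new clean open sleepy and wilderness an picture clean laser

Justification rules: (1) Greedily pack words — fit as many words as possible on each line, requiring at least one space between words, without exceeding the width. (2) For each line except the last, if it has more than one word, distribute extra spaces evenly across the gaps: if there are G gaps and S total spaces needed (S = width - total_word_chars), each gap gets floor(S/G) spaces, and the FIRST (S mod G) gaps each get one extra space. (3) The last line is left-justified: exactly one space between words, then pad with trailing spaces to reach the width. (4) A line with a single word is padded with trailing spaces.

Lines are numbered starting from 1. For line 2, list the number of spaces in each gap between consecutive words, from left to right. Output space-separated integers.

Answer: 4 4

Derivation:
Line 1: ['wilderness', 'at', 'river'] (min_width=19, slack=2)
Line 2: ['heart', 'walk', 'sand'] (min_width=15, slack=6)
Line 3: ['calendar', 'orchestra'] (min_width=18, slack=3)
Line 4: ['new', 'clean', 'open', 'sleepy'] (min_width=21, slack=0)
Line 5: ['and', 'wilderness', 'an'] (min_width=17, slack=4)
Line 6: ['picture', 'clean', 'laser'] (min_width=19, slack=2)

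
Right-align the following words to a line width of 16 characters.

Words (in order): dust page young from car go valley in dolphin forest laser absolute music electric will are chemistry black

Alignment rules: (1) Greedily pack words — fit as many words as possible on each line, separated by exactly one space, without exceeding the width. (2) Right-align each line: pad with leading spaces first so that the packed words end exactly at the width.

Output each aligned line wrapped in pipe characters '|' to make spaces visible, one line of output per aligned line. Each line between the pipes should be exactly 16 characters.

Answer: | dust page young|
|     from car go|
|       valley in|
|  dolphin forest|
|  laser absolute|
|  music electric|
|        will are|
| chemistry black|

Derivation:
Line 1: ['dust', 'page', 'young'] (min_width=15, slack=1)
Line 2: ['from', 'car', 'go'] (min_width=11, slack=5)
Line 3: ['valley', 'in'] (min_width=9, slack=7)
Line 4: ['dolphin', 'forest'] (min_width=14, slack=2)
Line 5: ['laser', 'absolute'] (min_width=14, slack=2)
Line 6: ['music', 'electric'] (min_width=14, slack=2)
Line 7: ['will', 'are'] (min_width=8, slack=8)
Line 8: ['chemistry', 'black'] (min_width=15, slack=1)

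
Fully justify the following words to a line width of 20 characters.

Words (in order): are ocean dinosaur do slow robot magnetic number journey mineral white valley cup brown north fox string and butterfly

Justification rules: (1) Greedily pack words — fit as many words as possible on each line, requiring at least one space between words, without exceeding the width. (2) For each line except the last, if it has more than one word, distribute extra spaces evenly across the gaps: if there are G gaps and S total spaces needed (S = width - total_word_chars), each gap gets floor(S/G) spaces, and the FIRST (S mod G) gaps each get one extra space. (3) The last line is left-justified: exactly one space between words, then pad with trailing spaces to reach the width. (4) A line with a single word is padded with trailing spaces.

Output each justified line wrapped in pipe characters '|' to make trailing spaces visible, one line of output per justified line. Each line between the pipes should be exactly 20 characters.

Answer: |are  ocean  dinosaur|
|do     slow    robot|
|magnetic      number|
|journey      mineral|
|white   valley   cup|
|brown    north   fox|
|string and butterfly|

Derivation:
Line 1: ['are', 'ocean', 'dinosaur'] (min_width=18, slack=2)
Line 2: ['do', 'slow', 'robot'] (min_width=13, slack=7)
Line 3: ['magnetic', 'number'] (min_width=15, slack=5)
Line 4: ['journey', 'mineral'] (min_width=15, slack=5)
Line 5: ['white', 'valley', 'cup'] (min_width=16, slack=4)
Line 6: ['brown', 'north', 'fox'] (min_width=15, slack=5)
Line 7: ['string', 'and', 'butterfly'] (min_width=20, slack=0)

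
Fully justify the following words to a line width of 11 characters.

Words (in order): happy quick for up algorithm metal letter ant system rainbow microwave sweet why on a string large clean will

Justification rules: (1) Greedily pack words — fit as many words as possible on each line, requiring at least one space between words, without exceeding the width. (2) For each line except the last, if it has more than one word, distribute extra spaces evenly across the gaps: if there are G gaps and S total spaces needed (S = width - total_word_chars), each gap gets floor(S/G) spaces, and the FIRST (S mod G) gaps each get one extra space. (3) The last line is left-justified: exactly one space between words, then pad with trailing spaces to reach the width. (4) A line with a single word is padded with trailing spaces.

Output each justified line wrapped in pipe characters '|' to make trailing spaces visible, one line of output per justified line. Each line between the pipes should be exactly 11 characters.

Answer: |happy quick|
|for      up|
|algorithm  |
|metal      |
|letter  ant|
|system     |
|rainbow    |
|microwave  |
|sweet   why|
|on a string|
|large clean|
|will       |

Derivation:
Line 1: ['happy', 'quick'] (min_width=11, slack=0)
Line 2: ['for', 'up'] (min_width=6, slack=5)
Line 3: ['algorithm'] (min_width=9, slack=2)
Line 4: ['metal'] (min_width=5, slack=6)
Line 5: ['letter', 'ant'] (min_width=10, slack=1)
Line 6: ['system'] (min_width=6, slack=5)
Line 7: ['rainbow'] (min_width=7, slack=4)
Line 8: ['microwave'] (min_width=9, slack=2)
Line 9: ['sweet', 'why'] (min_width=9, slack=2)
Line 10: ['on', 'a', 'string'] (min_width=11, slack=0)
Line 11: ['large', 'clean'] (min_width=11, slack=0)
Line 12: ['will'] (min_width=4, slack=7)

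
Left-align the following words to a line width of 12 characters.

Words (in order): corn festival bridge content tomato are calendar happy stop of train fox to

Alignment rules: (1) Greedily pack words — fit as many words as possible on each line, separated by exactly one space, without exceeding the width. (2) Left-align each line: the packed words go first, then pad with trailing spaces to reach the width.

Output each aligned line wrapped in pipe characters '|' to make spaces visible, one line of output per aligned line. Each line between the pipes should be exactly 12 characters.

Answer: |corn        |
|festival    |
|bridge      |
|content     |
|tomato are  |
|calendar    |
|happy stop  |
|of train fox|
|to          |

Derivation:
Line 1: ['corn'] (min_width=4, slack=8)
Line 2: ['festival'] (min_width=8, slack=4)
Line 3: ['bridge'] (min_width=6, slack=6)
Line 4: ['content'] (min_width=7, slack=5)
Line 5: ['tomato', 'are'] (min_width=10, slack=2)
Line 6: ['calendar'] (min_width=8, slack=4)
Line 7: ['happy', 'stop'] (min_width=10, slack=2)
Line 8: ['of', 'train', 'fox'] (min_width=12, slack=0)
Line 9: ['to'] (min_width=2, slack=10)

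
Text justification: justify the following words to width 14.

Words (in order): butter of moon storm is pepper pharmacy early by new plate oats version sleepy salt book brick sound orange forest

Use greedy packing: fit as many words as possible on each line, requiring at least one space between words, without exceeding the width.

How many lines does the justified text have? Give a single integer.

Answer: 10

Derivation:
Line 1: ['butter', 'of', 'moon'] (min_width=14, slack=0)
Line 2: ['storm', 'is'] (min_width=8, slack=6)
Line 3: ['pepper'] (min_width=6, slack=8)
Line 4: ['pharmacy', 'early'] (min_width=14, slack=0)
Line 5: ['by', 'new', 'plate'] (min_width=12, slack=2)
Line 6: ['oats', 'version'] (min_width=12, slack=2)
Line 7: ['sleepy', 'salt'] (min_width=11, slack=3)
Line 8: ['book', 'brick'] (min_width=10, slack=4)
Line 9: ['sound', 'orange'] (min_width=12, slack=2)
Line 10: ['forest'] (min_width=6, slack=8)
Total lines: 10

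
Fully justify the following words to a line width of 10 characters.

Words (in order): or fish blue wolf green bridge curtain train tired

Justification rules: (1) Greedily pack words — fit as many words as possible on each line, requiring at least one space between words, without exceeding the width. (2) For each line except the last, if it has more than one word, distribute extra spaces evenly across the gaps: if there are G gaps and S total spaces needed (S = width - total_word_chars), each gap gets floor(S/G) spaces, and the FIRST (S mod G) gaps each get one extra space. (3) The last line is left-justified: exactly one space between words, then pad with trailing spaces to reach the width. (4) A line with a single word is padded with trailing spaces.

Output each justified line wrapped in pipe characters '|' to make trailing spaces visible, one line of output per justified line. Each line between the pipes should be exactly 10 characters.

Answer: |or    fish|
|blue  wolf|
|green     |
|bridge    |
|curtain   |
|train     |
|tired     |

Derivation:
Line 1: ['or', 'fish'] (min_width=7, slack=3)
Line 2: ['blue', 'wolf'] (min_width=9, slack=1)
Line 3: ['green'] (min_width=5, slack=5)
Line 4: ['bridge'] (min_width=6, slack=4)
Line 5: ['curtain'] (min_width=7, slack=3)
Line 6: ['train'] (min_width=5, slack=5)
Line 7: ['tired'] (min_width=5, slack=5)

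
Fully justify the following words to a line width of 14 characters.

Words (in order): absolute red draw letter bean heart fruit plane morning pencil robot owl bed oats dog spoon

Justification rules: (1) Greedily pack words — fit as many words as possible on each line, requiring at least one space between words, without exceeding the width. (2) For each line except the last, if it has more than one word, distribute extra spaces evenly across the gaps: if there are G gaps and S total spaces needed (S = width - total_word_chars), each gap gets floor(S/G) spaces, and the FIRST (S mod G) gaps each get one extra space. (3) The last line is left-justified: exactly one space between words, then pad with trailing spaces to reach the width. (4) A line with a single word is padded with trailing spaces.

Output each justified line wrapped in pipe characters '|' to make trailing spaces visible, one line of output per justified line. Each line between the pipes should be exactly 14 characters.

Answer: |absolute   red|
|draw    letter|
|bean     heart|
|fruit    plane|
|morning pencil|
|robot  owl bed|
|oats dog spoon|

Derivation:
Line 1: ['absolute', 'red'] (min_width=12, slack=2)
Line 2: ['draw', 'letter'] (min_width=11, slack=3)
Line 3: ['bean', 'heart'] (min_width=10, slack=4)
Line 4: ['fruit', 'plane'] (min_width=11, slack=3)
Line 5: ['morning', 'pencil'] (min_width=14, slack=0)
Line 6: ['robot', 'owl', 'bed'] (min_width=13, slack=1)
Line 7: ['oats', 'dog', 'spoon'] (min_width=14, slack=0)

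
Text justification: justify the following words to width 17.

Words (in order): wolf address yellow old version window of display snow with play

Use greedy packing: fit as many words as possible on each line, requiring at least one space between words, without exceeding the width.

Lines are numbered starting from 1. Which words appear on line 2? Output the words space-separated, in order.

Line 1: ['wolf', 'address'] (min_width=12, slack=5)
Line 2: ['yellow', 'old'] (min_width=10, slack=7)
Line 3: ['version', 'window', 'of'] (min_width=17, slack=0)
Line 4: ['display', 'snow', 'with'] (min_width=17, slack=0)
Line 5: ['play'] (min_width=4, slack=13)

Answer: yellow old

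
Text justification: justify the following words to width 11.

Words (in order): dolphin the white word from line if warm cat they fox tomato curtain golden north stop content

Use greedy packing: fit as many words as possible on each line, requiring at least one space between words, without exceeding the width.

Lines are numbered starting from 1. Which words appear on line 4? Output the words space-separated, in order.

Line 1: ['dolphin', 'the'] (min_width=11, slack=0)
Line 2: ['white', 'word'] (min_width=10, slack=1)
Line 3: ['from', 'line'] (min_width=9, slack=2)
Line 4: ['if', 'warm', 'cat'] (min_width=11, slack=0)
Line 5: ['they', 'fox'] (min_width=8, slack=3)
Line 6: ['tomato'] (min_width=6, slack=5)
Line 7: ['curtain'] (min_width=7, slack=4)
Line 8: ['golden'] (min_width=6, slack=5)
Line 9: ['north', 'stop'] (min_width=10, slack=1)
Line 10: ['content'] (min_width=7, slack=4)

Answer: if warm cat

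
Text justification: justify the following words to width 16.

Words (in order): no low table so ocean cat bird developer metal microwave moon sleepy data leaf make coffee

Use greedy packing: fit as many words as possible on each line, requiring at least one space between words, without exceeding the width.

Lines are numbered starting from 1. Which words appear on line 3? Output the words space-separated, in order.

Answer: developer metal

Derivation:
Line 1: ['no', 'low', 'table', 'so'] (min_width=15, slack=1)
Line 2: ['ocean', 'cat', 'bird'] (min_width=14, slack=2)
Line 3: ['developer', 'metal'] (min_width=15, slack=1)
Line 4: ['microwave', 'moon'] (min_width=14, slack=2)
Line 5: ['sleepy', 'data', 'leaf'] (min_width=16, slack=0)
Line 6: ['make', 'coffee'] (min_width=11, slack=5)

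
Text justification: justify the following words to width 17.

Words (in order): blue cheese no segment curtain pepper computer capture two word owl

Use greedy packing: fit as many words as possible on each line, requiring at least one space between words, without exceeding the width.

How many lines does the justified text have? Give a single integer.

Line 1: ['blue', 'cheese', 'no'] (min_width=14, slack=3)
Line 2: ['segment', 'curtain'] (min_width=15, slack=2)
Line 3: ['pepper', 'computer'] (min_width=15, slack=2)
Line 4: ['capture', 'two', 'word'] (min_width=16, slack=1)
Line 5: ['owl'] (min_width=3, slack=14)
Total lines: 5

Answer: 5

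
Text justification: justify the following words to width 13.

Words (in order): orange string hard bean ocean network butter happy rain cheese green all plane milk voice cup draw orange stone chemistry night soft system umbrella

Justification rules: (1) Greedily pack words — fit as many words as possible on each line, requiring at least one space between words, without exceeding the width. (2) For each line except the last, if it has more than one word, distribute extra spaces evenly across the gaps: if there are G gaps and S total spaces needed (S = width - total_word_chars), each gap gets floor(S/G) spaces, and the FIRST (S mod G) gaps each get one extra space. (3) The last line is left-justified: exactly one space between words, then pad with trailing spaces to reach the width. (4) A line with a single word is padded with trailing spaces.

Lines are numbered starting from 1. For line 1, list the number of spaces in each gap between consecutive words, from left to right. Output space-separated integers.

Line 1: ['orange', 'string'] (min_width=13, slack=0)
Line 2: ['hard', 'bean'] (min_width=9, slack=4)
Line 3: ['ocean', 'network'] (min_width=13, slack=0)
Line 4: ['butter', 'happy'] (min_width=12, slack=1)
Line 5: ['rain', 'cheese'] (min_width=11, slack=2)
Line 6: ['green', 'all'] (min_width=9, slack=4)
Line 7: ['plane', 'milk'] (min_width=10, slack=3)
Line 8: ['voice', 'cup'] (min_width=9, slack=4)
Line 9: ['draw', 'orange'] (min_width=11, slack=2)
Line 10: ['stone'] (min_width=5, slack=8)
Line 11: ['chemistry'] (min_width=9, slack=4)
Line 12: ['night', 'soft'] (min_width=10, slack=3)
Line 13: ['system'] (min_width=6, slack=7)
Line 14: ['umbrella'] (min_width=8, slack=5)

Answer: 1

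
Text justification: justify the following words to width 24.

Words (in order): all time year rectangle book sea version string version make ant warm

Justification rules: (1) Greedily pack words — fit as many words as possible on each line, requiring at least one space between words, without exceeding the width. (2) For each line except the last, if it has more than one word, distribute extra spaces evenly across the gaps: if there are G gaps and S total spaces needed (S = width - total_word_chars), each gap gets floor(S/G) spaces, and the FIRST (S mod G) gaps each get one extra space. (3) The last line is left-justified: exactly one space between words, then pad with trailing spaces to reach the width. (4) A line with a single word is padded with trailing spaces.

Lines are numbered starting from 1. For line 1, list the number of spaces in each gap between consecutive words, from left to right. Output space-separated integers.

Answer: 2 1 1

Derivation:
Line 1: ['all', 'time', 'year', 'rectangle'] (min_width=23, slack=1)
Line 2: ['book', 'sea', 'version', 'string'] (min_width=23, slack=1)
Line 3: ['version', 'make', 'ant', 'warm'] (min_width=21, slack=3)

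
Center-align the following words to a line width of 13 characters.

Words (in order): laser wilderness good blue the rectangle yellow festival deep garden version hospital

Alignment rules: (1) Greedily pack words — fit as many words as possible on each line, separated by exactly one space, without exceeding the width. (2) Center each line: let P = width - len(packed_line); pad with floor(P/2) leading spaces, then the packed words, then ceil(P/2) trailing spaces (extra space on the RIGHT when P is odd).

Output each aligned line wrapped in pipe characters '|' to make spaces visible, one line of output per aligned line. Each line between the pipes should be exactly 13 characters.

Answer: |    laser    |
| wilderness  |
|good blue the|
|  rectangle  |
|   yellow    |
|festival deep|
|   garden    |
|   version   |
|  hospital   |

Derivation:
Line 1: ['laser'] (min_width=5, slack=8)
Line 2: ['wilderness'] (min_width=10, slack=3)
Line 3: ['good', 'blue', 'the'] (min_width=13, slack=0)
Line 4: ['rectangle'] (min_width=9, slack=4)
Line 5: ['yellow'] (min_width=6, slack=7)
Line 6: ['festival', 'deep'] (min_width=13, slack=0)
Line 7: ['garden'] (min_width=6, slack=7)
Line 8: ['version'] (min_width=7, slack=6)
Line 9: ['hospital'] (min_width=8, slack=5)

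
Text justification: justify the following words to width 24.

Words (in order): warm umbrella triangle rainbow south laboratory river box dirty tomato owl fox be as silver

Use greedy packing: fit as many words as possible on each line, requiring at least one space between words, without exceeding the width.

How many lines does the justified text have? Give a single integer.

Line 1: ['warm', 'umbrella', 'triangle'] (min_width=22, slack=2)
Line 2: ['rainbow', 'south', 'laboratory'] (min_width=24, slack=0)
Line 3: ['river', 'box', 'dirty', 'tomato'] (min_width=22, slack=2)
Line 4: ['owl', 'fox', 'be', 'as', 'silver'] (min_width=20, slack=4)
Total lines: 4

Answer: 4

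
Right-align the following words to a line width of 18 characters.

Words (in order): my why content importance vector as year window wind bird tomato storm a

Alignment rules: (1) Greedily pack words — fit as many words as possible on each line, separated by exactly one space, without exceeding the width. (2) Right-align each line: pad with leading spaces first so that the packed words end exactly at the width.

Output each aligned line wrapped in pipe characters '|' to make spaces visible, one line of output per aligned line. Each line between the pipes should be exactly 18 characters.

Line 1: ['my', 'why', 'content'] (min_width=14, slack=4)
Line 2: ['importance', 'vector'] (min_width=17, slack=1)
Line 3: ['as', 'year', 'window'] (min_width=14, slack=4)
Line 4: ['wind', 'bird', 'tomato'] (min_width=16, slack=2)
Line 5: ['storm', 'a'] (min_width=7, slack=11)

Answer: |    my why content|
| importance vector|
|    as year window|
|  wind bird tomato|
|           storm a|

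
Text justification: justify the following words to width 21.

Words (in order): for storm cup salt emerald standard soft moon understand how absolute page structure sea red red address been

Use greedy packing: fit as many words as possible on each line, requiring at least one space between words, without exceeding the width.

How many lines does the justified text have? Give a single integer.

Answer: 6

Derivation:
Line 1: ['for', 'storm', 'cup', 'salt'] (min_width=18, slack=3)
Line 2: ['emerald', 'standard', 'soft'] (min_width=21, slack=0)
Line 3: ['moon', 'understand', 'how'] (min_width=19, slack=2)
Line 4: ['absolute', 'page'] (min_width=13, slack=8)
Line 5: ['structure', 'sea', 'red', 'red'] (min_width=21, slack=0)
Line 6: ['address', 'been'] (min_width=12, slack=9)
Total lines: 6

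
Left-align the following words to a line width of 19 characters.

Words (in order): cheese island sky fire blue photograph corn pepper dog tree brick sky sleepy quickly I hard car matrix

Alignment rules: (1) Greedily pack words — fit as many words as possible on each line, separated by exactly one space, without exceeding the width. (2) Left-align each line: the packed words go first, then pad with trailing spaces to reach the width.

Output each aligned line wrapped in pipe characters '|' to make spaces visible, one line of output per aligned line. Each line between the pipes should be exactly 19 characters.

Answer: |cheese island sky  |
|fire blue          |
|photograph corn    |
|pepper dog tree    |
|brick sky sleepy   |
|quickly I hard car |
|matrix             |

Derivation:
Line 1: ['cheese', 'island', 'sky'] (min_width=17, slack=2)
Line 2: ['fire', 'blue'] (min_width=9, slack=10)
Line 3: ['photograph', 'corn'] (min_width=15, slack=4)
Line 4: ['pepper', 'dog', 'tree'] (min_width=15, slack=4)
Line 5: ['brick', 'sky', 'sleepy'] (min_width=16, slack=3)
Line 6: ['quickly', 'I', 'hard', 'car'] (min_width=18, slack=1)
Line 7: ['matrix'] (min_width=6, slack=13)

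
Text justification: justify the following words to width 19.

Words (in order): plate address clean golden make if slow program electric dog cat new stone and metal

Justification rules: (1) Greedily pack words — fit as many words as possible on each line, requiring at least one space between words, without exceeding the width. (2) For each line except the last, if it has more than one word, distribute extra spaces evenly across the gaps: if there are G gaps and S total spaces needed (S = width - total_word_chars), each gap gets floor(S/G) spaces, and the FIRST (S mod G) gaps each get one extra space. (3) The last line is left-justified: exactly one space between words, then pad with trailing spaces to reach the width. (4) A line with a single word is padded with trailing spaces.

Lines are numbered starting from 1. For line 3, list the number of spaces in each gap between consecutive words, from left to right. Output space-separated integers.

Line 1: ['plate', 'address', 'clean'] (min_width=19, slack=0)
Line 2: ['golden', 'make', 'if', 'slow'] (min_width=19, slack=0)
Line 3: ['program', 'electric'] (min_width=16, slack=3)
Line 4: ['dog', 'cat', 'new', 'stone'] (min_width=17, slack=2)
Line 5: ['and', 'metal'] (min_width=9, slack=10)

Answer: 4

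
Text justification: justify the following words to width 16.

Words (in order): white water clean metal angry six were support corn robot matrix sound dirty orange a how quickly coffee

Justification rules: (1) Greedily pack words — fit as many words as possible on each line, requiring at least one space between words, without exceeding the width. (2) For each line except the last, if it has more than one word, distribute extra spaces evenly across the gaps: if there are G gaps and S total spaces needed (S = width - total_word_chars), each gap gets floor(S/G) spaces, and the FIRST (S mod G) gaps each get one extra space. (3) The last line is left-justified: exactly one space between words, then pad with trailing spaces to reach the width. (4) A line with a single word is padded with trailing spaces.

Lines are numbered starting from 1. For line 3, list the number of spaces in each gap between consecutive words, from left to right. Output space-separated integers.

Answer: 2 2

Derivation:
Line 1: ['white', 'water'] (min_width=11, slack=5)
Line 2: ['clean', 'metal'] (min_width=11, slack=5)
Line 3: ['angry', 'six', 'were'] (min_width=14, slack=2)
Line 4: ['support', 'corn'] (min_width=12, slack=4)
Line 5: ['robot', 'matrix'] (min_width=12, slack=4)
Line 6: ['sound', 'dirty'] (min_width=11, slack=5)
Line 7: ['orange', 'a', 'how'] (min_width=12, slack=4)
Line 8: ['quickly', 'coffee'] (min_width=14, slack=2)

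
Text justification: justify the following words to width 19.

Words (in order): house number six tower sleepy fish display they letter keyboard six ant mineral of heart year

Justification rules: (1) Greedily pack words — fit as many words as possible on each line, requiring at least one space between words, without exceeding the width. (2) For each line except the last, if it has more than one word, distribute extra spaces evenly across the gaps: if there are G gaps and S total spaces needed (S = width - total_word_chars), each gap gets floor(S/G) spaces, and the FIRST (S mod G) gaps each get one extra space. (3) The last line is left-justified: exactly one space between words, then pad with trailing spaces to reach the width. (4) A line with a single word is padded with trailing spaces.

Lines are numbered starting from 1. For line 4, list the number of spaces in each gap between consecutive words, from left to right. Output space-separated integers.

Answer: 3 2

Derivation:
Line 1: ['house', 'number', 'six'] (min_width=16, slack=3)
Line 2: ['tower', 'sleepy', 'fish'] (min_width=17, slack=2)
Line 3: ['display', 'they', 'letter'] (min_width=19, slack=0)
Line 4: ['keyboard', 'six', 'ant'] (min_width=16, slack=3)
Line 5: ['mineral', 'of', 'heart'] (min_width=16, slack=3)
Line 6: ['year'] (min_width=4, slack=15)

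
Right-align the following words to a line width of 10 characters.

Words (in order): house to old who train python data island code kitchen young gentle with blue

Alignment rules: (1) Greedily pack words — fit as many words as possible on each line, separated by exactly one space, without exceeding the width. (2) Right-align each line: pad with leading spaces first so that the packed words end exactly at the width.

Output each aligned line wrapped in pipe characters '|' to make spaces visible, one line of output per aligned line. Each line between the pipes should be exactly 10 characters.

Line 1: ['house', 'to'] (min_width=8, slack=2)
Line 2: ['old', 'who'] (min_width=7, slack=3)
Line 3: ['train'] (min_width=5, slack=5)
Line 4: ['python'] (min_width=6, slack=4)
Line 5: ['data'] (min_width=4, slack=6)
Line 6: ['island'] (min_width=6, slack=4)
Line 7: ['code'] (min_width=4, slack=6)
Line 8: ['kitchen'] (min_width=7, slack=3)
Line 9: ['young'] (min_width=5, slack=5)
Line 10: ['gentle'] (min_width=6, slack=4)
Line 11: ['with', 'blue'] (min_width=9, slack=1)

Answer: |  house to|
|   old who|
|     train|
|    python|
|      data|
|    island|
|      code|
|   kitchen|
|     young|
|    gentle|
| with blue|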